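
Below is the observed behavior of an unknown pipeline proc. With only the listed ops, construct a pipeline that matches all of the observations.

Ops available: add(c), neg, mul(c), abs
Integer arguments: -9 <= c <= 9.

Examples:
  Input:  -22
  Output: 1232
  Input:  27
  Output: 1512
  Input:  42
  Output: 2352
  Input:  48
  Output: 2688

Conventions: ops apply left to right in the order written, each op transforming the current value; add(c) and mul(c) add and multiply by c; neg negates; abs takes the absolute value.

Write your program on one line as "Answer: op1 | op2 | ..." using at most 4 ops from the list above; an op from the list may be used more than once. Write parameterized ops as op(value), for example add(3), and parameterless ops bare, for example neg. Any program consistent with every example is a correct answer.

neg | abs | mul(8) | mul(7)

Check, running the answer program on each example:
  -22 -> 22 -> 22 -> 176 -> 1232
  27 -> -27 -> 27 -> 216 -> 1512
  42 -> -42 -> 42 -> 336 -> 2352
  48 -> -48 -> 48 -> 384 -> 2688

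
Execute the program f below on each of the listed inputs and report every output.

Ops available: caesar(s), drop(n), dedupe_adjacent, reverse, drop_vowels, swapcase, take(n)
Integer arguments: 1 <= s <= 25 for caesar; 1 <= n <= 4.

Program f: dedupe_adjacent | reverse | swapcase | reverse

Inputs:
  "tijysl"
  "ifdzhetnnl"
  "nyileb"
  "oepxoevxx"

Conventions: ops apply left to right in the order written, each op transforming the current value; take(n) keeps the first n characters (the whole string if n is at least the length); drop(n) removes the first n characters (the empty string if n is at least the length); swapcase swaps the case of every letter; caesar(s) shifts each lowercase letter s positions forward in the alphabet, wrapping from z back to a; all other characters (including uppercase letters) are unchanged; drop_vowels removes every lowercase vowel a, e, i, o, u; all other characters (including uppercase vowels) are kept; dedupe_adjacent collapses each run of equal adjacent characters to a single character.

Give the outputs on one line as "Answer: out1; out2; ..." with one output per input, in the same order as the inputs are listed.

"TIJYSL"; "IFDZHETNL"; "NYILEB"; "OEPXOEVX"

Execution, op by op:
  "tijysl" -> "tijysl" -> "lsyjit" -> "LSYJIT" -> "TIJYSL"
  "ifdzhetnnl" -> "ifdzhetnl" -> "lntehzdfi" -> "LNTEHZDFI" -> "IFDZHETNL"
  "nyileb" -> "nyileb" -> "beliyn" -> "BELIYN" -> "NYILEB"
  "oepxoevxx" -> "oepxoevx" -> "xveoxpeo" -> "XVEOXPEO" -> "OEPXOEVX"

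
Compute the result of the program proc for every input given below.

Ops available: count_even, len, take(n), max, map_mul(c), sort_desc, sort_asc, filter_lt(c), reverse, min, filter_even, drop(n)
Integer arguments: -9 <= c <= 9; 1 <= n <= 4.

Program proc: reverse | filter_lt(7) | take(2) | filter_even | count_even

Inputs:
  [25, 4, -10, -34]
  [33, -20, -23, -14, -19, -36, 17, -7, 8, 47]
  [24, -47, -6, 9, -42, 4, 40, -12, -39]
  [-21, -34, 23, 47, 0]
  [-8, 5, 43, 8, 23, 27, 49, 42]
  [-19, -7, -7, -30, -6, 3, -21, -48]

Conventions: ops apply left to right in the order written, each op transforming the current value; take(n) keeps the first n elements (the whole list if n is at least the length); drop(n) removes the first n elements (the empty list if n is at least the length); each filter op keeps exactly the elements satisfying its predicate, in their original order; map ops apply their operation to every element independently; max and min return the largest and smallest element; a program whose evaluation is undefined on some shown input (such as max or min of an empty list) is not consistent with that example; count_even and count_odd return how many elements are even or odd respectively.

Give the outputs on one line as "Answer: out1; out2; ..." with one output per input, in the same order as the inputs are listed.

Execution, op by op:
  [25, 4, -10, -34] -> [-34, -10, 4, 25] -> [-34, -10, 4] -> [-34, -10] -> [-34, -10] -> 2
  [33, -20, -23, -14, -19, -36, 17, -7, 8, 47] -> [47, 8, -7, 17, -36, -19, -14, -23, -20, 33] -> [-7, -36, -19, -14, -23, -20] -> [-7, -36] -> [-36] -> 1
  [24, -47, -6, 9, -42, 4, 40, -12, -39] -> [-39, -12, 40, 4, -42, 9, -6, -47, 24] -> [-39, -12, 4, -42, -6, -47] -> [-39, -12] -> [-12] -> 1
  [-21, -34, 23, 47, 0] -> [0, 47, 23, -34, -21] -> [0, -34, -21] -> [0, -34] -> [0, -34] -> 2
  [-8, 5, 43, 8, 23, 27, 49, 42] -> [42, 49, 27, 23, 8, 43, 5, -8] -> [5, -8] -> [5, -8] -> [-8] -> 1
  [-19, -7, -7, -30, -6, 3, -21, -48] -> [-48, -21, 3, -6, -30, -7, -7, -19] -> [-48, -21, 3, -6, -30, -7, -7, -19] -> [-48, -21] -> [-48] -> 1

2; 1; 1; 2; 1; 1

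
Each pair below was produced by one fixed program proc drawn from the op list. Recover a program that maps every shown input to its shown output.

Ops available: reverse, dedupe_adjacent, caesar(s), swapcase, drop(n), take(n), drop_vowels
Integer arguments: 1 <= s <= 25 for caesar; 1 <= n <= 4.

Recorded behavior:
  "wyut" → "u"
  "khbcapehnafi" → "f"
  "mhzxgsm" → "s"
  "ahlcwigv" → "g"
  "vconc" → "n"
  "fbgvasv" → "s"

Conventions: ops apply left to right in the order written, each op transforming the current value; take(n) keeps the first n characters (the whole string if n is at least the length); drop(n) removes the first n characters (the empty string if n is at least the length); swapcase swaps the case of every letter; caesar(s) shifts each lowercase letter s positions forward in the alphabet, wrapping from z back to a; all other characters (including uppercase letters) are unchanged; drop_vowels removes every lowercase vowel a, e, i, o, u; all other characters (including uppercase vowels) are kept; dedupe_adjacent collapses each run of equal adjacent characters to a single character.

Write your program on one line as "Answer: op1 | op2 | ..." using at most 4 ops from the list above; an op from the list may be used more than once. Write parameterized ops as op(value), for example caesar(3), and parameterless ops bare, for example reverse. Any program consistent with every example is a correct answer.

reverse | take(2) | drop(1)

Check, running the answer program on each example:
  "wyut" -> "tuyw" -> "tu" -> "u"
  "khbcapehnafi" -> "ifanhepacbhk" -> "if" -> "f"
  "mhzxgsm" -> "msgxzhm" -> "ms" -> "s"
  "ahlcwigv" -> "vgiwclha" -> "vg" -> "g"
  "vconc" -> "cnocv" -> "cn" -> "n"
  "fbgvasv" -> "vsavgbf" -> "vs" -> "s"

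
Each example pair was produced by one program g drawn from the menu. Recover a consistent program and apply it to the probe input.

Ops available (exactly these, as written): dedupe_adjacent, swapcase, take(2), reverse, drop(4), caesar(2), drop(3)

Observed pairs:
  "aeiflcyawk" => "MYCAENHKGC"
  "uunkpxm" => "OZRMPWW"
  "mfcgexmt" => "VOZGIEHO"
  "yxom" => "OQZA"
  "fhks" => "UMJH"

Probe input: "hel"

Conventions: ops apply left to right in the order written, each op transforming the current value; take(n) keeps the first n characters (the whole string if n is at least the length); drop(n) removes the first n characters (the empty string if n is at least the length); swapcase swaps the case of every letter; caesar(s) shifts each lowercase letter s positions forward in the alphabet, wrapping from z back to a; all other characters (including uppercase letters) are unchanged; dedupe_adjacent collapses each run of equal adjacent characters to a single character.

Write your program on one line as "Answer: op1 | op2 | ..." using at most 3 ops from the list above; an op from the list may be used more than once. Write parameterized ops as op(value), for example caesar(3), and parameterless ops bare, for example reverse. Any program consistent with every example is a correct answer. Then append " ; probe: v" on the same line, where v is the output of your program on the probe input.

reverse | caesar(2) | swapcase ; probe: "NGJ"

Check, running the answer program on each example:
  "aeiflcyawk" -> "kwayclfiea" -> "mycaenhkgc" -> "MYCAENHKGC"
  "uunkpxm" -> "mxpknuu" -> "ozrmpww" -> "OZRMPWW"
  "mfcgexmt" -> "tmxegcfm" -> "vozgieho" -> "VOZGIEHO"
  "yxom" -> "moxy" -> "oqza" -> "OQZA"
  "fhks" -> "skhf" -> "umjh" -> "UMJH"
  probe: "hel" -> "leh" -> "ngj" -> "NGJ"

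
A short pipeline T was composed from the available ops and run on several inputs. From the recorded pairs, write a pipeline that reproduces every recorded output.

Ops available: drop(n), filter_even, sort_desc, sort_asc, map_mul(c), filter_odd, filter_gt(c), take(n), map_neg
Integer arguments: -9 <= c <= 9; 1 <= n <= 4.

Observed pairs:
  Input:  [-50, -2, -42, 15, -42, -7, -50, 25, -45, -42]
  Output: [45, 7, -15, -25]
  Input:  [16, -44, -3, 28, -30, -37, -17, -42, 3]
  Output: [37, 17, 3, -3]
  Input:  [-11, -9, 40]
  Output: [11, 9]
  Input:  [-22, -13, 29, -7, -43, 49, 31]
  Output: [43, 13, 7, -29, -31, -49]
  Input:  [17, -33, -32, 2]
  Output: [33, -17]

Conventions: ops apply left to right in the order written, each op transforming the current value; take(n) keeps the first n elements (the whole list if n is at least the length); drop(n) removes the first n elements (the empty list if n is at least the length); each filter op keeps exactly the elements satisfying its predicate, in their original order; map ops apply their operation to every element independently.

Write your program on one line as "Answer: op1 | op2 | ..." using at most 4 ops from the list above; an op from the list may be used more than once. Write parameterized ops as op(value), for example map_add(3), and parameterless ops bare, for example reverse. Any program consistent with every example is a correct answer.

sort_desc | filter_odd | map_neg | sort_desc

Check, running the answer program on each example:
  [-50, -2, -42, 15, -42, -7, -50, 25, -45, -42] -> [25, 15, -2, -7, -42, -42, -42, -45, -50, -50] -> [25, 15, -7, -45] -> [-25, -15, 7, 45] -> [45, 7, -15, -25]
  [16, -44, -3, 28, -30, -37, -17, -42, 3] -> [28, 16, 3, -3, -17, -30, -37, -42, -44] -> [3, -3, -17, -37] -> [-3, 3, 17, 37] -> [37, 17, 3, -3]
  [-11, -9, 40] -> [40, -9, -11] -> [-9, -11] -> [9, 11] -> [11, 9]
  [-22, -13, 29, -7, -43, 49, 31] -> [49, 31, 29, -7, -13, -22, -43] -> [49, 31, 29, -7, -13, -43] -> [-49, -31, -29, 7, 13, 43] -> [43, 13, 7, -29, -31, -49]
  [17, -33, -32, 2] -> [17, 2, -32, -33] -> [17, -33] -> [-17, 33] -> [33, -17]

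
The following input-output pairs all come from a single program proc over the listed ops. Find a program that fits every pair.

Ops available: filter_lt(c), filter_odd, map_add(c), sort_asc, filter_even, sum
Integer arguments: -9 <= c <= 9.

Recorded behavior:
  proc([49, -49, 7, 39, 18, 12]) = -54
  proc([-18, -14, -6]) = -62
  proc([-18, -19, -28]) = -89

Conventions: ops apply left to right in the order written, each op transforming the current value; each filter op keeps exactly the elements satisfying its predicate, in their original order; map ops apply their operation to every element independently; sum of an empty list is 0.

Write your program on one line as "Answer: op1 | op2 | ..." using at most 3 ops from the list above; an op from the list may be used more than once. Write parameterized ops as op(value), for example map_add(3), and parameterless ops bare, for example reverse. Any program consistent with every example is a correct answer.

map_add(-8) | filter_lt(5) | sum

Check, running the answer program on each example:
  [49, -49, 7, 39, 18, 12] -> [41, -57, -1, 31, 10, 4] -> [-57, -1, 4] -> -54
  [-18, -14, -6] -> [-26, -22, -14] -> [-26, -22, -14] -> -62
  [-18, -19, -28] -> [-26, -27, -36] -> [-26, -27, -36] -> -89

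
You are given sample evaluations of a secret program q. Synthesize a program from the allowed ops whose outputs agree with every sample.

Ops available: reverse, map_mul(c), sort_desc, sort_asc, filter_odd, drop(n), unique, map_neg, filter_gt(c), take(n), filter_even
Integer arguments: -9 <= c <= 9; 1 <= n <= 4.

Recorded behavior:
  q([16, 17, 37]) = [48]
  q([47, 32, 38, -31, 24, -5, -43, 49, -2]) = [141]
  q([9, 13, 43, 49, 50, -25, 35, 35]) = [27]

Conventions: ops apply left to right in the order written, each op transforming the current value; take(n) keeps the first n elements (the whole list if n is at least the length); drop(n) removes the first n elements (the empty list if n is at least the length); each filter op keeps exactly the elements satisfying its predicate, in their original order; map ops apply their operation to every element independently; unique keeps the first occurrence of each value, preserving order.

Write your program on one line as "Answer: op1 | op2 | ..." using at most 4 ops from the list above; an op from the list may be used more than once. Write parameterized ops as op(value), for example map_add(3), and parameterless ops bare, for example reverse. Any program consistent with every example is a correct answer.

map_mul(3) | map_neg | take(1) | map_neg

Check, running the answer program on each example:
  [16, 17, 37] -> [48, 51, 111] -> [-48, -51, -111] -> [-48] -> [48]
  [47, 32, 38, -31, 24, -5, -43, 49, -2] -> [141, 96, 114, -93, 72, -15, -129, 147, -6] -> [-141, -96, -114, 93, -72, 15, 129, -147, 6] -> [-141] -> [141]
  [9, 13, 43, 49, 50, -25, 35, 35] -> [27, 39, 129, 147, 150, -75, 105, 105] -> [-27, -39, -129, -147, -150, 75, -105, -105] -> [-27] -> [27]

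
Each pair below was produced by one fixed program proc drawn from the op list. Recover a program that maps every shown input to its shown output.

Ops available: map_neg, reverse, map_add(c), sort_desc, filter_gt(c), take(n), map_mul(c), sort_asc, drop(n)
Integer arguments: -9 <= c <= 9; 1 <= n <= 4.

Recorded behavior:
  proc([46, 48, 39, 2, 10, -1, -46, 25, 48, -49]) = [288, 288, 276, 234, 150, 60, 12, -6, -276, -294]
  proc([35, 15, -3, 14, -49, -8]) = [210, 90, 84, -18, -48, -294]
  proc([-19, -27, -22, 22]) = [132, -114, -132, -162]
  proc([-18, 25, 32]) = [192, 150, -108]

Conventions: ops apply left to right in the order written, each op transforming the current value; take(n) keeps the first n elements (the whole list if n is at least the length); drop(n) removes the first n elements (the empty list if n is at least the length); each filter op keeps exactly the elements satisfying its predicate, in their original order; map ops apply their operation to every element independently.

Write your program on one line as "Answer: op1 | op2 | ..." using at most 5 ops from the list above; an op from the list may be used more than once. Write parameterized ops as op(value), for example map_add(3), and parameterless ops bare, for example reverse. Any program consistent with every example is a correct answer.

reverse | sort_asc | map_mul(6) | sort_desc

Check, running the answer program on each example:
  [46, 48, 39, 2, 10, -1, -46, 25, 48, -49] -> [-49, 48, 25, -46, -1, 10, 2, 39, 48, 46] -> [-49, -46, -1, 2, 10, 25, 39, 46, 48, 48] -> [-294, -276, -6, 12, 60, 150, 234, 276, 288, 288] -> [288, 288, 276, 234, 150, 60, 12, -6, -276, -294]
  [35, 15, -3, 14, -49, -8] -> [-8, -49, 14, -3, 15, 35] -> [-49, -8, -3, 14, 15, 35] -> [-294, -48, -18, 84, 90, 210] -> [210, 90, 84, -18, -48, -294]
  [-19, -27, -22, 22] -> [22, -22, -27, -19] -> [-27, -22, -19, 22] -> [-162, -132, -114, 132] -> [132, -114, -132, -162]
  [-18, 25, 32] -> [32, 25, -18] -> [-18, 25, 32] -> [-108, 150, 192] -> [192, 150, -108]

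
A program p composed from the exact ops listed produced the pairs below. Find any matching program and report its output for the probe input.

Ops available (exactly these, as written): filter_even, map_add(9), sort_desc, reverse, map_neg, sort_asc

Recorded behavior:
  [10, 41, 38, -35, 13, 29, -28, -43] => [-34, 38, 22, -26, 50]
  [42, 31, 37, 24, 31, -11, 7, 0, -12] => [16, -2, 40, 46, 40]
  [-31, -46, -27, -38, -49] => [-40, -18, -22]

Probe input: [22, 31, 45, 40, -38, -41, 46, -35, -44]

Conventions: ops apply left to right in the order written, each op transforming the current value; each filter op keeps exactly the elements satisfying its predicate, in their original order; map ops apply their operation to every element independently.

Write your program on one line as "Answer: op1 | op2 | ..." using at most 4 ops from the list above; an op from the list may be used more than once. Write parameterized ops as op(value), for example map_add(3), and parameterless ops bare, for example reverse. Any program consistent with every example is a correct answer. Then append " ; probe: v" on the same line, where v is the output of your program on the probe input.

reverse | map_add(9) | filter_even ; probe: [-26, -32, 54, 40]

Check, running the answer program on each example:
  [10, 41, 38, -35, 13, 29, -28, -43] -> [-43, -28, 29, 13, -35, 38, 41, 10] -> [-34, -19, 38, 22, -26, 47, 50, 19] -> [-34, 38, 22, -26, 50]
  [42, 31, 37, 24, 31, -11, 7, 0, -12] -> [-12, 0, 7, -11, 31, 24, 37, 31, 42] -> [-3, 9, 16, -2, 40, 33, 46, 40, 51] -> [16, -2, 40, 46, 40]
  [-31, -46, -27, -38, -49] -> [-49, -38, -27, -46, -31] -> [-40, -29, -18, -37, -22] -> [-40, -18, -22]
  probe: [22, 31, 45, 40, -38, -41, 46, -35, -44] -> [-44, -35, 46, -41, -38, 40, 45, 31, 22] -> [-35, -26, 55, -32, -29, 49, 54, 40, 31] -> [-26, -32, 54, 40]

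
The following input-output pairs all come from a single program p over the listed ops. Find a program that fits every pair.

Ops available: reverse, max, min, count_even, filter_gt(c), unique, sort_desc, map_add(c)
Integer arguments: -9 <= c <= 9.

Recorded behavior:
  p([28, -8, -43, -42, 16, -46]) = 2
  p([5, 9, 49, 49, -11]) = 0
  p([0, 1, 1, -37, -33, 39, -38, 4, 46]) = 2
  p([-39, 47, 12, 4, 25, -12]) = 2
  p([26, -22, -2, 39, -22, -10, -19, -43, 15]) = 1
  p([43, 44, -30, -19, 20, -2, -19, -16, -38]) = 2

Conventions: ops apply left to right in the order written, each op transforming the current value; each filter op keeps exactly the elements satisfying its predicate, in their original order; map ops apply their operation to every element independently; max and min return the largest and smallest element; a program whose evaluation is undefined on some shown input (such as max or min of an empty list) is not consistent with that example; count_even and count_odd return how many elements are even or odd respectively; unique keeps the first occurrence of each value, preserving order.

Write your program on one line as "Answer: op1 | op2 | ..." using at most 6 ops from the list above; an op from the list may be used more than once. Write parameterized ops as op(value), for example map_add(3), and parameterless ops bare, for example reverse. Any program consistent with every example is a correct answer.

reverse | filter_gt(1) | sort_desc | map_add(8) | count_even

Check, running the answer program on each example:
  [28, -8, -43, -42, 16, -46] -> [-46, 16, -42, -43, -8, 28] -> [16, 28] -> [28, 16] -> [36, 24] -> 2
  [5, 9, 49, 49, -11] -> [-11, 49, 49, 9, 5] -> [49, 49, 9, 5] -> [49, 49, 9, 5] -> [57, 57, 17, 13] -> 0
  [0, 1, 1, -37, -33, 39, -38, 4, 46] -> [46, 4, -38, 39, -33, -37, 1, 1, 0] -> [46, 4, 39] -> [46, 39, 4] -> [54, 47, 12] -> 2
  [-39, 47, 12, 4, 25, -12] -> [-12, 25, 4, 12, 47, -39] -> [25, 4, 12, 47] -> [47, 25, 12, 4] -> [55, 33, 20, 12] -> 2
  [26, -22, -2, 39, -22, -10, -19, -43, 15] -> [15, -43, -19, -10, -22, 39, -2, -22, 26] -> [15, 39, 26] -> [39, 26, 15] -> [47, 34, 23] -> 1
  [43, 44, -30, -19, 20, -2, -19, -16, -38] -> [-38, -16, -19, -2, 20, -19, -30, 44, 43] -> [20, 44, 43] -> [44, 43, 20] -> [52, 51, 28] -> 2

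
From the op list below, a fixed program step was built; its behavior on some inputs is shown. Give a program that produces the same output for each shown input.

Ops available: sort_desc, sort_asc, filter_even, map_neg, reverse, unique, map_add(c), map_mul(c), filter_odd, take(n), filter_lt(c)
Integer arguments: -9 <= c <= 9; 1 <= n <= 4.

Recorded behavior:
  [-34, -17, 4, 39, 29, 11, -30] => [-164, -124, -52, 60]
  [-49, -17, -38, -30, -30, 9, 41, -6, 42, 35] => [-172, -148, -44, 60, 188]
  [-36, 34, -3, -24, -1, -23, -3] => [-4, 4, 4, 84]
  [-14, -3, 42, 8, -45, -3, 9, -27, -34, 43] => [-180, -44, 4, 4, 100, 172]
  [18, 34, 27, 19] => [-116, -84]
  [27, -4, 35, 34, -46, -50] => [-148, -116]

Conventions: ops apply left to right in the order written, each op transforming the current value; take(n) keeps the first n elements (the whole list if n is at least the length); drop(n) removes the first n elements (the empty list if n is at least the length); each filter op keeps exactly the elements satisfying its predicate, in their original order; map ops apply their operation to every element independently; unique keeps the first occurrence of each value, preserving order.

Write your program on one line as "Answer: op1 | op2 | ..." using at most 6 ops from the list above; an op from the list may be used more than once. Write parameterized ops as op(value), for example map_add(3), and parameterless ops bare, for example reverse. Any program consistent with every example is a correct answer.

sort_asc | sort_desc | filter_odd | map_add(2) | map_mul(-4)

Check, running the answer program on each example:
  [-34, -17, 4, 39, 29, 11, -30] -> [-34, -30, -17, 4, 11, 29, 39] -> [39, 29, 11, 4, -17, -30, -34] -> [39, 29, 11, -17] -> [41, 31, 13, -15] -> [-164, -124, -52, 60]
  [-49, -17, -38, -30, -30, 9, 41, -6, 42, 35] -> [-49, -38, -30, -30, -17, -6, 9, 35, 41, 42] -> [42, 41, 35, 9, -6, -17, -30, -30, -38, -49] -> [41, 35, 9, -17, -49] -> [43, 37, 11, -15, -47] -> [-172, -148, -44, 60, 188]
  [-36, 34, -3, -24, -1, -23, -3] -> [-36, -24, -23, -3, -3, -1, 34] -> [34, -1, -3, -3, -23, -24, -36] -> [-1, -3, -3, -23] -> [1, -1, -1, -21] -> [-4, 4, 4, 84]
  [-14, -3, 42, 8, -45, -3, 9, -27, -34, 43] -> [-45, -34, -27, -14, -3, -3, 8, 9, 42, 43] -> [43, 42, 9, 8, -3, -3, -14, -27, -34, -45] -> [43, 9, -3, -3, -27, -45] -> [45, 11, -1, -1, -25, -43] -> [-180, -44, 4, 4, 100, 172]
  [18, 34, 27, 19] -> [18, 19, 27, 34] -> [34, 27, 19, 18] -> [27, 19] -> [29, 21] -> [-116, -84]
  [27, -4, 35, 34, -46, -50] -> [-50, -46, -4, 27, 34, 35] -> [35, 34, 27, -4, -46, -50] -> [35, 27] -> [37, 29] -> [-148, -116]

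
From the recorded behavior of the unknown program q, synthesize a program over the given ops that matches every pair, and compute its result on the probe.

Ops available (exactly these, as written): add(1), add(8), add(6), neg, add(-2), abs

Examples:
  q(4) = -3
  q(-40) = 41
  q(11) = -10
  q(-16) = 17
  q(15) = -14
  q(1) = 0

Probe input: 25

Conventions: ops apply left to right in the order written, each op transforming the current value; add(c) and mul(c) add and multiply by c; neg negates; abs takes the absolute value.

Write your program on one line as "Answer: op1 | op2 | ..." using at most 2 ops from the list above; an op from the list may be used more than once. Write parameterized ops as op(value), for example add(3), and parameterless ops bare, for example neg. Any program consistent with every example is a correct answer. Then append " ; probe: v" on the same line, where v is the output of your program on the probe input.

neg | add(1) ; probe: -24

Check, running the answer program on each example:
  4 -> -4 -> -3
  -40 -> 40 -> 41
  11 -> -11 -> -10
  -16 -> 16 -> 17
  15 -> -15 -> -14
  1 -> -1 -> 0
  probe: 25 -> -25 -> -24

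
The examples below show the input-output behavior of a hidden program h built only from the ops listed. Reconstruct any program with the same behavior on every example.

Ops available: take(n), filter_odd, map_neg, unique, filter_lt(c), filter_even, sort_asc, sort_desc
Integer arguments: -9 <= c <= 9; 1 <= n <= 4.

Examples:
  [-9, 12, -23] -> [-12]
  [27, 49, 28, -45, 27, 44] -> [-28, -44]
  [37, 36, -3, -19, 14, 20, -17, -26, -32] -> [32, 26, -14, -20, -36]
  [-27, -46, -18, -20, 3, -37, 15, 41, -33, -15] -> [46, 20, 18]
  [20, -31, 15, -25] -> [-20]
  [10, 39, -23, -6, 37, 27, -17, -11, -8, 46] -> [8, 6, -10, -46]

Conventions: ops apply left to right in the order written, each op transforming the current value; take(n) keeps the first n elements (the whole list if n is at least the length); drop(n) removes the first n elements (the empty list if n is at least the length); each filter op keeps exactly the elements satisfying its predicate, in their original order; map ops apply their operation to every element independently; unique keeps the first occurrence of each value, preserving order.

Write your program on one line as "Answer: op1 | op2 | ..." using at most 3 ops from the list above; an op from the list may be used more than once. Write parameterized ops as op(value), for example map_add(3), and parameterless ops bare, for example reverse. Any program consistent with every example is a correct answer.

sort_asc | map_neg | filter_even

Check, running the answer program on each example:
  [-9, 12, -23] -> [-23, -9, 12] -> [23, 9, -12] -> [-12]
  [27, 49, 28, -45, 27, 44] -> [-45, 27, 27, 28, 44, 49] -> [45, -27, -27, -28, -44, -49] -> [-28, -44]
  [37, 36, -3, -19, 14, 20, -17, -26, -32] -> [-32, -26, -19, -17, -3, 14, 20, 36, 37] -> [32, 26, 19, 17, 3, -14, -20, -36, -37] -> [32, 26, -14, -20, -36]
  [-27, -46, -18, -20, 3, -37, 15, 41, -33, -15] -> [-46, -37, -33, -27, -20, -18, -15, 3, 15, 41] -> [46, 37, 33, 27, 20, 18, 15, -3, -15, -41] -> [46, 20, 18]
  [20, -31, 15, -25] -> [-31, -25, 15, 20] -> [31, 25, -15, -20] -> [-20]
  [10, 39, -23, -6, 37, 27, -17, -11, -8, 46] -> [-23, -17, -11, -8, -6, 10, 27, 37, 39, 46] -> [23, 17, 11, 8, 6, -10, -27, -37, -39, -46] -> [8, 6, -10, -46]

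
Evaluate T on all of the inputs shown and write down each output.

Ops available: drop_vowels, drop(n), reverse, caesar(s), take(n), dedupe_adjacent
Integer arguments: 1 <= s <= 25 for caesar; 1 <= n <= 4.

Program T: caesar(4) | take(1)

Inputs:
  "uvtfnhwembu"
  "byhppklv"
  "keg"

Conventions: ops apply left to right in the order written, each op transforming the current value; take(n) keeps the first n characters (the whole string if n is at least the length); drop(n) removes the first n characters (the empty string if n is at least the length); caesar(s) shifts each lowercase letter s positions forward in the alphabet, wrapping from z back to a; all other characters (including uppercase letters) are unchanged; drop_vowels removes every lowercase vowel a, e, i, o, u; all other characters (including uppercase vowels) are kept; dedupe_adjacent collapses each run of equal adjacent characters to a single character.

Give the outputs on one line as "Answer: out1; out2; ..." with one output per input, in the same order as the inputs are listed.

"y"; "f"; "o"

Execution, op by op:
  "uvtfnhwembu" -> "yzxjrlaiqfy" -> "y"
  "byhppklv" -> "fclttopz" -> "f"
  "keg" -> "oik" -> "o"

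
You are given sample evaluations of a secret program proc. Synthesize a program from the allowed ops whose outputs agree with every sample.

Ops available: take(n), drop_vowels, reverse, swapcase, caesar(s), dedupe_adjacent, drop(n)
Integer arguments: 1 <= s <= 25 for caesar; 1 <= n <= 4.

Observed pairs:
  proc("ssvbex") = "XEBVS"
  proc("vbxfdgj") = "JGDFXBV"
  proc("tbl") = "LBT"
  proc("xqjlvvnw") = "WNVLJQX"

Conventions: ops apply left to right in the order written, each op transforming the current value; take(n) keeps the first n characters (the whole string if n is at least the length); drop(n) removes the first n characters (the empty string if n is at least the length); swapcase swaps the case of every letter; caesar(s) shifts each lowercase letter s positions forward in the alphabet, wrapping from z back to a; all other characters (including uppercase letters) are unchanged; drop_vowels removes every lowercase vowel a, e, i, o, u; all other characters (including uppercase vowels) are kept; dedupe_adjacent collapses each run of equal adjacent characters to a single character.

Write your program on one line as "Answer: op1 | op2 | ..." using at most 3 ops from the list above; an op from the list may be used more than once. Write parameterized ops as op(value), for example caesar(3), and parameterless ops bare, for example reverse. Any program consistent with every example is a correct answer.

dedupe_adjacent | swapcase | reverse

Check, running the answer program on each example:
  "ssvbex" -> "svbex" -> "SVBEX" -> "XEBVS"
  "vbxfdgj" -> "vbxfdgj" -> "VBXFDGJ" -> "JGDFXBV"
  "tbl" -> "tbl" -> "TBL" -> "LBT"
  "xqjlvvnw" -> "xqjlvnw" -> "XQJLVNW" -> "WNVLJQX"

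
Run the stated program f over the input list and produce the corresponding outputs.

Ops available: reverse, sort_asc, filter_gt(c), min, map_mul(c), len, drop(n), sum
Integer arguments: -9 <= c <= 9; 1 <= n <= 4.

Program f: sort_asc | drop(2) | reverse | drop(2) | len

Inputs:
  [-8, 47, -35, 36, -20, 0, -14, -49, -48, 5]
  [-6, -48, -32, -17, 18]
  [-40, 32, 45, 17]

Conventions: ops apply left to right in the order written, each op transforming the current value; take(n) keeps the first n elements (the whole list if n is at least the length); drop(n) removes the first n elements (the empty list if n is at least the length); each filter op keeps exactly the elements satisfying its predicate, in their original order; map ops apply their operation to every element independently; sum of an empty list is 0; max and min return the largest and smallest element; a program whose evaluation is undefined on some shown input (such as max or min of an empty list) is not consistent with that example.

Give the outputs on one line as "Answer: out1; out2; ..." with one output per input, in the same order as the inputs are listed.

Execution, op by op:
  [-8, 47, -35, 36, -20, 0, -14, -49, -48, 5] -> [-49, -48, -35, -20, -14, -8, 0, 5, 36, 47] -> [-35, -20, -14, -8, 0, 5, 36, 47] -> [47, 36, 5, 0, -8, -14, -20, -35] -> [5, 0, -8, -14, -20, -35] -> 6
  [-6, -48, -32, -17, 18] -> [-48, -32, -17, -6, 18] -> [-17, -6, 18] -> [18, -6, -17] -> [-17] -> 1
  [-40, 32, 45, 17] -> [-40, 17, 32, 45] -> [32, 45] -> [45, 32] -> [] -> 0

6; 1; 0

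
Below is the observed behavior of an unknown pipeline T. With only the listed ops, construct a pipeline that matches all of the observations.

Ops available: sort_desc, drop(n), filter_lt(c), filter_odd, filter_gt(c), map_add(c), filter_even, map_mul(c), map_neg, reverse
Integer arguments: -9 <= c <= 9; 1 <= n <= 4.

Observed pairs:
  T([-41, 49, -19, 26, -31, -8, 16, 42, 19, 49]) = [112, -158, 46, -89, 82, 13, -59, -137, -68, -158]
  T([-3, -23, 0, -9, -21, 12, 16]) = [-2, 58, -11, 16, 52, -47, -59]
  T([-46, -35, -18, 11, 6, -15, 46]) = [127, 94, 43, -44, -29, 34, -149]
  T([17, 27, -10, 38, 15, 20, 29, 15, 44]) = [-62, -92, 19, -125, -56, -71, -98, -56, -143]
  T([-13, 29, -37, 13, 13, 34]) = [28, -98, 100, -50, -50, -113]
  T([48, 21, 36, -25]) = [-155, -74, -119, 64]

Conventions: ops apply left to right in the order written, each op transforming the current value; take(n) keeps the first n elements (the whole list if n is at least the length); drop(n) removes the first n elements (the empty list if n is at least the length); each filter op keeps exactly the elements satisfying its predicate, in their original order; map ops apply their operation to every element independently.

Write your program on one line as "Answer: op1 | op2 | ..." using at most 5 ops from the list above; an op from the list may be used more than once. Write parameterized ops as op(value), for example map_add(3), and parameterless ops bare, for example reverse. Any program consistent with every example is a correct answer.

map_mul(3) | map_add(3) | map_neg | map_add(-8)

Check, running the answer program on each example:
  [-41, 49, -19, 26, -31, -8, 16, 42, 19, 49] -> [-123, 147, -57, 78, -93, -24, 48, 126, 57, 147] -> [-120, 150, -54, 81, -90, -21, 51, 129, 60, 150] -> [120, -150, 54, -81, 90, 21, -51, -129, -60, -150] -> [112, -158, 46, -89, 82, 13, -59, -137, -68, -158]
  [-3, -23, 0, -9, -21, 12, 16] -> [-9, -69, 0, -27, -63, 36, 48] -> [-6, -66, 3, -24, -60, 39, 51] -> [6, 66, -3, 24, 60, -39, -51] -> [-2, 58, -11, 16, 52, -47, -59]
  [-46, -35, -18, 11, 6, -15, 46] -> [-138, -105, -54, 33, 18, -45, 138] -> [-135, -102, -51, 36, 21, -42, 141] -> [135, 102, 51, -36, -21, 42, -141] -> [127, 94, 43, -44, -29, 34, -149]
  [17, 27, -10, 38, 15, 20, 29, 15, 44] -> [51, 81, -30, 114, 45, 60, 87, 45, 132] -> [54, 84, -27, 117, 48, 63, 90, 48, 135] -> [-54, -84, 27, -117, -48, -63, -90, -48, -135] -> [-62, -92, 19, -125, -56, -71, -98, -56, -143]
  [-13, 29, -37, 13, 13, 34] -> [-39, 87, -111, 39, 39, 102] -> [-36, 90, -108, 42, 42, 105] -> [36, -90, 108, -42, -42, -105] -> [28, -98, 100, -50, -50, -113]
  [48, 21, 36, -25] -> [144, 63, 108, -75] -> [147, 66, 111, -72] -> [-147, -66, -111, 72] -> [-155, -74, -119, 64]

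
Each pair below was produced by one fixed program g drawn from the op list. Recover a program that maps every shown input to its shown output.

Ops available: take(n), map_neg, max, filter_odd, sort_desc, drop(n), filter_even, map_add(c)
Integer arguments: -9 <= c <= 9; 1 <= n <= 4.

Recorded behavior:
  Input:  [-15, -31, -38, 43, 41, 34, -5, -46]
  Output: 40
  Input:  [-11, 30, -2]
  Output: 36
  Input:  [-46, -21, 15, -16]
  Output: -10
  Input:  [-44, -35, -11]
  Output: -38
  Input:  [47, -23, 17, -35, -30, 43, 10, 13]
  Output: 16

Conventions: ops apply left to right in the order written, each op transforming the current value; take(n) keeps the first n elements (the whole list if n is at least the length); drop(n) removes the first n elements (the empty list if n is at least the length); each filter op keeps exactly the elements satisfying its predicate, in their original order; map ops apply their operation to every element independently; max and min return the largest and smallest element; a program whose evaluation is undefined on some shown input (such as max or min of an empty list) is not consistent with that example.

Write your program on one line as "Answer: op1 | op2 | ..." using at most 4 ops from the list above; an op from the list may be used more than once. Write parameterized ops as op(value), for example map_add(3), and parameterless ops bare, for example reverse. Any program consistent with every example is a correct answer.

filter_even | map_add(6) | max

Check, running the answer program on each example:
  [-15, -31, -38, 43, 41, 34, -5, -46] -> [-38, 34, -46] -> [-32, 40, -40] -> 40
  [-11, 30, -2] -> [30, -2] -> [36, 4] -> 36
  [-46, -21, 15, -16] -> [-46, -16] -> [-40, -10] -> -10
  [-44, -35, -11] -> [-44] -> [-38] -> -38
  [47, -23, 17, -35, -30, 43, 10, 13] -> [-30, 10] -> [-24, 16] -> 16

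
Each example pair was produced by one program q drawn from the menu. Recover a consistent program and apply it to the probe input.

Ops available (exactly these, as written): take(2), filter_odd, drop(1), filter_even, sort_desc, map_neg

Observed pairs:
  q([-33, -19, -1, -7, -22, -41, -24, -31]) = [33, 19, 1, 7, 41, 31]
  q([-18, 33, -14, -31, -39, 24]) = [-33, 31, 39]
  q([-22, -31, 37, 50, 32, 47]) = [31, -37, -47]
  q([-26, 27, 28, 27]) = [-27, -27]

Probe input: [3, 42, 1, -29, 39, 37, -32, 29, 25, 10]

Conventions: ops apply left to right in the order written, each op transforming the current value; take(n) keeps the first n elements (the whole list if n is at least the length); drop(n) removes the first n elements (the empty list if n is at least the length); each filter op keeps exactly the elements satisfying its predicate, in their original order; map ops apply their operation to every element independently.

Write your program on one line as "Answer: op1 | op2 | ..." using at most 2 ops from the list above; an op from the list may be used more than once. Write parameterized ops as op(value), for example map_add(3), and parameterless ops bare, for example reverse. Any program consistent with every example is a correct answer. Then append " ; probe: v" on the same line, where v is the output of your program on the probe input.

filter_odd | map_neg ; probe: [-3, -1, 29, -39, -37, -29, -25]

Check, running the answer program on each example:
  [-33, -19, -1, -7, -22, -41, -24, -31] -> [-33, -19, -1, -7, -41, -31] -> [33, 19, 1, 7, 41, 31]
  [-18, 33, -14, -31, -39, 24] -> [33, -31, -39] -> [-33, 31, 39]
  [-22, -31, 37, 50, 32, 47] -> [-31, 37, 47] -> [31, -37, -47]
  [-26, 27, 28, 27] -> [27, 27] -> [-27, -27]
  probe: [3, 42, 1, -29, 39, 37, -32, 29, 25, 10] -> [3, 1, -29, 39, 37, 29, 25] -> [-3, -1, 29, -39, -37, -29, -25]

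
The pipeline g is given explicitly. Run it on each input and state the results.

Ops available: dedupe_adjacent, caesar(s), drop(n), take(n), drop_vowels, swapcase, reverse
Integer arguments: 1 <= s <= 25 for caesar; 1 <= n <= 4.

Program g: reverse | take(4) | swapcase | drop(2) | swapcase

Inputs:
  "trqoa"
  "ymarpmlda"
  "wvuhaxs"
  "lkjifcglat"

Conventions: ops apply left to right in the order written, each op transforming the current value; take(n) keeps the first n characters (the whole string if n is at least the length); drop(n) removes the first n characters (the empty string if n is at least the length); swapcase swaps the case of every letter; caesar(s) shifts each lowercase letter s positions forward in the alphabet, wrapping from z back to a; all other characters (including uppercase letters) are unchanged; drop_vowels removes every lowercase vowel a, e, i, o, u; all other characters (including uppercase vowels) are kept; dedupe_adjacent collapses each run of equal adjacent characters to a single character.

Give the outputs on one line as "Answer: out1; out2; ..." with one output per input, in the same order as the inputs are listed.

Execution, op by op:
  "trqoa" -> "aoqrt" -> "aoqr" -> "AOQR" -> "QR" -> "qr"
  "ymarpmlda" -> "adlmpramy" -> "adlm" -> "ADLM" -> "LM" -> "lm"
  "wvuhaxs" -> "sxahuvw" -> "sxah" -> "SXAH" -> "AH" -> "ah"
  "lkjifcglat" -> "talgcfijkl" -> "talg" -> "TALG" -> "LG" -> "lg"

"qr"; "lm"; "ah"; "lg"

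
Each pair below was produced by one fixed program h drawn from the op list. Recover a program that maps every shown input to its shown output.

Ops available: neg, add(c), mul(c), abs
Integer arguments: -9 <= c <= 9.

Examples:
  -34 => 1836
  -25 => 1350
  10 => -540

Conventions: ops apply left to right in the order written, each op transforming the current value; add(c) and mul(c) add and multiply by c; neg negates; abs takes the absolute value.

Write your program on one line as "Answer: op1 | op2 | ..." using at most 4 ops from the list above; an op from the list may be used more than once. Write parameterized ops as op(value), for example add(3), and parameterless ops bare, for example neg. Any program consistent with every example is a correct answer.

mul(9) | neg | mul(6)

Check, running the answer program on each example:
  -34 -> -306 -> 306 -> 1836
  -25 -> -225 -> 225 -> 1350
  10 -> 90 -> -90 -> -540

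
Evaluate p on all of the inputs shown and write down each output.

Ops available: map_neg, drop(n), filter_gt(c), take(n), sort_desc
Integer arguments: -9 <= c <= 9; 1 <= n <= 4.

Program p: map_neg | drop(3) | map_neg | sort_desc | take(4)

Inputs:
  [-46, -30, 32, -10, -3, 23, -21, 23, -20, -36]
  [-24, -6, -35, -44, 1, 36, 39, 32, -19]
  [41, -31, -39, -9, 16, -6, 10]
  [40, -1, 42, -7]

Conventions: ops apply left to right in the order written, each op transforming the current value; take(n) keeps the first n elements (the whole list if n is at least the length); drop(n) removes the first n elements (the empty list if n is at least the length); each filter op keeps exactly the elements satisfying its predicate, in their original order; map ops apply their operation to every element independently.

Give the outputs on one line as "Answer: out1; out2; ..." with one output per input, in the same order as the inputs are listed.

Execution, op by op:
  [-46, -30, 32, -10, -3, 23, -21, 23, -20, -36] -> [46, 30, -32, 10, 3, -23, 21, -23, 20, 36] -> [10, 3, -23, 21, -23, 20, 36] -> [-10, -3, 23, -21, 23, -20, -36] -> [23, 23, -3, -10, -20, -21, -36] -> [23, 23, -3, -10]
  [-24, -6, -35, -44, 1, 36, 39, 32, -19] -> [24, 6, 35, 44, -1, -36, -39, -32, 19] -> [44, -1, -36, -39, -32, 19] -> [-44, 1, 36, 39, 32, -19] -> [39, 36, 32, 1, -19, -44] -> [39, 36, 32, 1]
  [41, -31, -39, -9, 16, -6, 10] -> [-41, 31, 39, 9, -16, 6, -10] -> [9, -16, 6, -10] -> [-9, 16, -6, 10] -> [16, 10, -6, -9] -> [16, 10, -6, -9]
  [40, -1, 42, -7] -> [-40, 1, -42, 7] -> [7] -> [-7] -> [-7] -> [-7]

[23, 23, -3, -10]; [39, 36, 32, 1]; [16, 10, -6, -9]; [-7]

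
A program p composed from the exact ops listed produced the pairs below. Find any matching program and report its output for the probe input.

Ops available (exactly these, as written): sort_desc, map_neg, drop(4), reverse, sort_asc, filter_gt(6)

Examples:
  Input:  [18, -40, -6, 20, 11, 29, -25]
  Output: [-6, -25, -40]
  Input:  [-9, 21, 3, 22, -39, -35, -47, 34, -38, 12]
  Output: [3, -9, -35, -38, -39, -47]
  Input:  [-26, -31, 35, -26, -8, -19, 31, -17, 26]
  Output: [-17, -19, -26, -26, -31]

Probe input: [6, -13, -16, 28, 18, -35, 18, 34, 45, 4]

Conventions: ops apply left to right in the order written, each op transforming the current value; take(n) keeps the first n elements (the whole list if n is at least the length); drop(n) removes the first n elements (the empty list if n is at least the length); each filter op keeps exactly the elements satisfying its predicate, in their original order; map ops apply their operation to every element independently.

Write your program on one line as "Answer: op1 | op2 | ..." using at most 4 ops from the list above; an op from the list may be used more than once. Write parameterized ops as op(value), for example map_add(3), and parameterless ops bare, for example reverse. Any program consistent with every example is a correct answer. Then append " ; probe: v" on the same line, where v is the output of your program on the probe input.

reverse | sort_desc | drop(4) ; probe: [18, 6, 4, -13, -16, -35]

Check, running the answer program on each example:
  [18, -40, -6, 20, 11, 29, -25] -> [-25, 29, 11, 20, -6, -40, 18] -> [29, 20, 18, 11, -6, -25, -40] -> [-6, -25, -40]
  [-9, 21, 3, 22, -39, -35, -47, 34, -38, 12] -> [12, -38, 34, -47, -35, -39, 22, 3, 21, -9] -> [34, 22, 21, 12, 3, -9, -35, -38, -39, -47] -> [3, -9, -35, -38, -39, -47]
  [-26, -31, 35, -26, -8, -19, 31, -17, 26] -> [26, -17, 31, -19, -8, -26, 35, -31, -26] -> [35, 31, 26, -8, -17, -19, -26, -26, -31] -> [-17, -19, -26, -26, -31]
  probe: [6, -13, -16, 28, 18, -35, 18, 34, 45, 4] -> [4, 45, 34, 18, -35, 18, 28, -16, -13, 6] -> [45, 34, 28, 18, 18, 6, 4, -13, -16, -35] -> [18, 6, 4, -13, -16, -35]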